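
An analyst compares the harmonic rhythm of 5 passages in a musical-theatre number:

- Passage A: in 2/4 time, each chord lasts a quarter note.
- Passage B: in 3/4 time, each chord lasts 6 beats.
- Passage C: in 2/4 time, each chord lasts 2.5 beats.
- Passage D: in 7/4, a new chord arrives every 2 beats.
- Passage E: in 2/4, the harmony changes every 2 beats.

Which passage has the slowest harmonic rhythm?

A: 2 beats/bar ÷ 1 beat/chord = 2 chords/bar.
B: 3 beats/bar ÷ 6 beats/chord = 0.5 chords/bar.
C: 2 beats/bar ÷ 2.5 beats/chord = 0.8 chords/bar.
D: 7 beats/bar ÷ 2 beats/chord = 3.5 chords/bar.
E: 2 beats/bar ÷ 2 beats/chord = 1 chord/bar.
Slowest is B at 0.5 chords/bar.

Passage B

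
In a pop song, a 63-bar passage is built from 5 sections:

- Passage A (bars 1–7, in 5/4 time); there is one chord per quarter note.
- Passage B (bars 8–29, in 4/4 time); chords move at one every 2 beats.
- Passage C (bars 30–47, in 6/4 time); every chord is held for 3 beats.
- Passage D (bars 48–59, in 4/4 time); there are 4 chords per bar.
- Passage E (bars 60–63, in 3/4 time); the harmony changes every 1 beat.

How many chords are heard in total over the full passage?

175 chords

A: 7·5 = 35 beats, 35/1 = 35 chords.
B: 22·4 = 88 beats, 88/2 = 44 chords.
C: 18·6 = 108 beats, 108/3 = 36 chords.
D: 12·4 = 48 beats, 48/1 = 48 chords.
E: 4·3 = 12 beats, 12/1 = 12 chords.
Total: 35 + 44 + 36 + 48 + 12 = 175.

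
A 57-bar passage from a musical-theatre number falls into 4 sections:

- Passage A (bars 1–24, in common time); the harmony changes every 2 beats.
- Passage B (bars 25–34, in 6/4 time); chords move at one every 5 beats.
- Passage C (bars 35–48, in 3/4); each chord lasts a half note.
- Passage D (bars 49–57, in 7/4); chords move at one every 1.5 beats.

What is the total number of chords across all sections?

A: 24 bars × 4 beats = 96 beats; 2 beats/chord → 48 chords.
B: 10 bars × 6 beats = 60 beats; 5 beats/chord → 12 chords.
C: 14 bars × 3 beats = 42 beats; 2 beats/chord → 21 chords.
D: 9 bars × 7 beats = 63 beats; 1.5 beats/chord → 42 chords.
Total: 48 + 12 + 21 + 42 = 123.

123 chords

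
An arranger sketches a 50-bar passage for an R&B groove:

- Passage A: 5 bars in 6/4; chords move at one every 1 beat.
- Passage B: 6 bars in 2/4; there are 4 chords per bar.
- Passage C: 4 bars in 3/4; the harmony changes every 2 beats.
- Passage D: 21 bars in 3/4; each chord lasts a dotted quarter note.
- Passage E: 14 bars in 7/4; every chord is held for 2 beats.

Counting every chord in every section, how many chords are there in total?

A: 5·6 = 30 beats, 30/1 = 30 chords.
B: 6·2 = 12 beats, 12/0.5 = 24 chords.
C: 4·3 = 12 beats, 12/2 = 6 chords.
D: 21·3 = 63 beats, 63/1.5 = 42 chords.
E: 14·7 = 98 beats, 98/2 = 49 chords.
Total: 30 + 24 + 6 + 42 + 49 = 151.

151 chords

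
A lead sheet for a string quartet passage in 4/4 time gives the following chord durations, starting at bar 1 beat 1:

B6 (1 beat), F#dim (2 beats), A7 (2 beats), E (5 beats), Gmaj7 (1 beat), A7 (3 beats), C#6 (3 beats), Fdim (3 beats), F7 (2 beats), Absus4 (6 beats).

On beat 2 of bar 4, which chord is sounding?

A7

Beat 2 of bar 4 is beat (4−1)×4 + 2 = 14 overall.
Running totals: B6 ends at 1, F#dim ends at 3, A7 ends at 5, E ends at 10, Gmaj7 ends at 11, A7 ends at 14.
Beat 14 falls within A7.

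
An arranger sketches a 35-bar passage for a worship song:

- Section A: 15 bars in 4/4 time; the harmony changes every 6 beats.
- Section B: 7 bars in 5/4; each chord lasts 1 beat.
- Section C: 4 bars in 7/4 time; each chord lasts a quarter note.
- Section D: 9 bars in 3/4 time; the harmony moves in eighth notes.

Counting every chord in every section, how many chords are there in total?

127 chords

A: 15·4 = 60 beats, 60/6 = 10 chords.
B: 7·5 = 35 beats, 35/1 = 35 chords.
C: 4·7 = 28 beats, 28/1 = 28 chords.
D: 9·3 = 27 beats, 27/0.5 = 54 chords.
Total: 10 + 35 + 28 + 54 = 127.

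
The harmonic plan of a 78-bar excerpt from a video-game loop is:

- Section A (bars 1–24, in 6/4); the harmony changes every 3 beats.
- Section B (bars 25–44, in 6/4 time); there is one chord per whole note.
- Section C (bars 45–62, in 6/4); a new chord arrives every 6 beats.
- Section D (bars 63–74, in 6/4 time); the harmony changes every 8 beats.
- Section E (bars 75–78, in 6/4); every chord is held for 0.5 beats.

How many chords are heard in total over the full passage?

153 chords

A: 24·6 = 144 beats, 144/3 = 48 chords.
B: 20·6 = 120 beats, 120/4 = 30 chords.
C: 18·6 = 108 beats, 108/6 = 18 chords.
D: 12·6 = 72 beats, 72/8 = 9 chords.
E: 4·6 = 24 beats, 24/0.5 = 48 chords.
Total: 48 + 30 + 18 + 9 + 48 = 153.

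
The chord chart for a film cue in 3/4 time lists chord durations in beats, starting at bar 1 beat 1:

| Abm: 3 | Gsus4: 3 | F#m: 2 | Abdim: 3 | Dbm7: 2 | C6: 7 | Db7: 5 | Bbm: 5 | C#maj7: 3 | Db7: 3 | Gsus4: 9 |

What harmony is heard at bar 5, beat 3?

C6

Beat 3 of bar 5 is beat (5−1)×3 + 3 = 15 overall.
Running totals: Abm ends at 3, Gsus4 ends at 6, F#m ends at 8, Abdim ends at 11, Dbm7 ends at 13, C6 ends at 20.
Beat 15 falls within C6.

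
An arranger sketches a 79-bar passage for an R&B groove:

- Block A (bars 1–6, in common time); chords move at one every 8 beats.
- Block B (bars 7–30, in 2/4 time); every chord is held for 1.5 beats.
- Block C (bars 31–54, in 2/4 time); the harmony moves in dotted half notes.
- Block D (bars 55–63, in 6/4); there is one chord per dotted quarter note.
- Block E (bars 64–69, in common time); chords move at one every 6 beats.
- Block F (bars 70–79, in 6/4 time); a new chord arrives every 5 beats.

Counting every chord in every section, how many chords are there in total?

103 chords

A: 6·4 = 24 beats, 24/8 = 3 chords.
B: 24·2 = 48 beats, 48/1.5 = 32 chords.
C: 24·2 = 48 beats, 48/3 = 16 chords.
D: 9·6 = 54 beats, 54/1.5 = 36 chords.
E: 6·4 = 24 beats, 24/6 = 4 chords.
F: 10·6 = 60 beats, 60/5 = 12 chords.
Total: 3 + 32 + 16 + 36 + 4 + 12 = 103.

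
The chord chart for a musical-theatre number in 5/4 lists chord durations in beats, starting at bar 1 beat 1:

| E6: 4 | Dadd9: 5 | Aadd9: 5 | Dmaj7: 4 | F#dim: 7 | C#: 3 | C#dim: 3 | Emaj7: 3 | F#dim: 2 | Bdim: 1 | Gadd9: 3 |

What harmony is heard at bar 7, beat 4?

Emaj7

Beat 4 of bar 7 is beat (7−1)×5 + 4 = 34 overall.
Running totals: E6 ends at 4, Dadd9 ends at 9, Aadd9 ends at 14, Dmaj7 ends at 18, F#dim ends at 25, C# ends at 28, C#dim ends at 31, Emaj7 ends at 34.
Beat 34 falls within Emaj7.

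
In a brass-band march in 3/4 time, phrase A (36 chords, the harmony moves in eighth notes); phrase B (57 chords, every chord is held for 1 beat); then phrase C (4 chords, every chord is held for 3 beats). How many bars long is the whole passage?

A: 36 × 0.5 = 18 beats = 6 bars.
B: 57 × 1 = 57 beats = 19 bars.
C: 4 × 3 = 12 beats = 4 bars.
Total: 6 + 19 + 4 = 29 bars.

29 bars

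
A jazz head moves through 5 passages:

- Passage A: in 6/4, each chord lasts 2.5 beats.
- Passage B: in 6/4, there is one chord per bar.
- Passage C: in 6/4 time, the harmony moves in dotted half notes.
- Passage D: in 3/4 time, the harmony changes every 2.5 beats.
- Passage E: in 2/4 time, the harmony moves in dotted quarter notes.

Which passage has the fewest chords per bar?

A: 6/2.5 = 2.4 chords/bar.
B: 6/6 = 1 chord/bar.
C: 6/3 = 2 chords/bar.
D: 3/2.5 = 1.2 chords/bar.
E: 2/1.5 = 4/3 chords/bar.
Slowest is B at 1 chords/bar.

Passage B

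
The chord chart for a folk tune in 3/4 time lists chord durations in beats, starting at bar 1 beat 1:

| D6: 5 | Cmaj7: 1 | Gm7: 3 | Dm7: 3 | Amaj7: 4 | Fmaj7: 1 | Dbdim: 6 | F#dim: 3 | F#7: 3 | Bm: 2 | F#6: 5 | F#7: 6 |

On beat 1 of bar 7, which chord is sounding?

Dbdim

Beat 1 of bar 7 is beat (7−1)×3 + 1 = 19 overall.
Running totals: D6 ends at 5, Cmaj7 ends at 6, Gm7 ends at 9, Dm7 ends at 12, Amaj7 ends at 16, Fmaj7 ends at 17, Dbdim ends at 23.
Beat 19 falls within Dbdim.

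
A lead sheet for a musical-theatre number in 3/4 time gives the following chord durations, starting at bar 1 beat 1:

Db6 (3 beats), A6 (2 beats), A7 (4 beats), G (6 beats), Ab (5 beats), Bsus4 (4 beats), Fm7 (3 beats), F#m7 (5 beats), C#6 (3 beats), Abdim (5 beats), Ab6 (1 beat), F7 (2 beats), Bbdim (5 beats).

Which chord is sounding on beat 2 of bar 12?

C#6

Beat 2 of bar 12 is beat (12−1)×3 + 2 = 35 overall.
Running totals: Db6 ends at 3, A6 ends at 5, A7 ends at 9, G ends at 15, Ab ends at 20, Bsus4 ends at 24, Fm7 ends at 27, F#m7 ends at 32, C#6 ends at 35.
Beat 35 falls within C#6.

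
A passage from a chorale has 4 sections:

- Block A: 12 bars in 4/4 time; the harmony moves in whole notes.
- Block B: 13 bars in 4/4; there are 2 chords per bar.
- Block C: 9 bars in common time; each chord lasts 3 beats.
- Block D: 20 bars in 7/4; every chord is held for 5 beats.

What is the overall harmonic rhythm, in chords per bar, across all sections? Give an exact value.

A: 12 bars of 4 beats is 48 beats; at 4 beats each that's 12 chords.
B: 13 bars of 4 beats is 52 beats; at 2 beats each that's 26 chords.
C: 9 bars of 4 beats is 36 beats; at 3 beats each that's 12 chords.
D: 20 bars of 7 beats is 140 beats; at 5 beats each that's 28 chords.
Overall: 78 chords over 54 bars → 78/54 = 13/9 chords per bar.

13/9 chords per bar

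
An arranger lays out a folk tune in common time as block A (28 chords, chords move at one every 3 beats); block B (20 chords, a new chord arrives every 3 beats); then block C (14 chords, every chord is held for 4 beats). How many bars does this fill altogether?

A: 28 × 3 = 84 beats = 21 bars.
B: 20 × 3 = 60 beats = 15 bars.
C: 14 × 4 = 56 beats = 14 bars.
Total: 21 + 15 + 14 = 50 bars.

50 bars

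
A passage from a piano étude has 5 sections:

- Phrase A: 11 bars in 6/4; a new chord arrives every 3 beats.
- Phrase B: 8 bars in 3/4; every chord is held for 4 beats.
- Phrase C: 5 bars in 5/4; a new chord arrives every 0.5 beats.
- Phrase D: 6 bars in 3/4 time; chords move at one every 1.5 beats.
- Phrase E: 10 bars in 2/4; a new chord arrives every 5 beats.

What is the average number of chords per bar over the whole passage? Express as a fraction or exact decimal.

2.35 chords per bar

A: 11 bars of 6 beats is 66 beats; at 3 beats each that's 22 chords.
B: 8 bars of 3 beats is 24 beats; at 4 beats each that's 6 chords.
C: 5 bars of 5 beats is 25 beats; at 0.5 beats each that's 50 chords.
D: 6 bars of 3 beats is 18 beats; at 1.5 beats each that's 12 chords.
E: 10 bars of 2 beats is 20 beats; at 5 beats each that's 4 chords.
Overall: 94 chords over 40 bars → 94/40 = 2.35 chords per bar.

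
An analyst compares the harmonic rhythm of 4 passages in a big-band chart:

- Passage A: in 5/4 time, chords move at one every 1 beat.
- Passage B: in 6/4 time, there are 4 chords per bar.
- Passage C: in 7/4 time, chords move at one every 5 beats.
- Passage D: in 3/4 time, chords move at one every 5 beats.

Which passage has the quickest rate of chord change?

A: 5 beats/bar ÷ 1 beat/chord = 5 chords/bar.
B: 6 beats/bar ÷ 1.5 beats/chord = 4 chords/bar.
C: 7 beats/bar ÷ 5 beats/chord = 1.4 chords/bar.
D: 3 beats/bar ÷ 5 beats/chord = 0.6 chords/bar.
Fastest is A at 5 chords/bar.

Passage A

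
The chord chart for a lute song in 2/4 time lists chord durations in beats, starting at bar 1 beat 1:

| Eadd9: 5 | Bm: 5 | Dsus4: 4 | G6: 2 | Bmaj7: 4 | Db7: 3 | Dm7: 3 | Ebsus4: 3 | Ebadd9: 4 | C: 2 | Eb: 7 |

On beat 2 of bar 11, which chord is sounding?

Db7

Beat 2 of bar 11 is beat (11−1)×2 + 2 = 22 overall.
Running totals: Eadd9 ends at 5, Bm ends at 10, Dsus4 ends at 14, G6 ends at 16, Bmaj7 ends at 20, Db7 ends at 23.
Beat 22 falls within Db7.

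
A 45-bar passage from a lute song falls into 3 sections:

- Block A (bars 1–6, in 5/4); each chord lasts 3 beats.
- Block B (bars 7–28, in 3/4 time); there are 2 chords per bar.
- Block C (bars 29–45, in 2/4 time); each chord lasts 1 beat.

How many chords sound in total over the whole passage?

88 chords

A: 6 bars × 5 beats = 30 beats; 3 beats/chord → 10 chords.
B: 22 bars × 3 beats = 66 beats; 1.5 beats/chord → 44 chords.
C: 17 bars × 2 beats = 34 beats; 1 beat/chord → 34 chords.
Total: 10 + 44 + 34 = 88.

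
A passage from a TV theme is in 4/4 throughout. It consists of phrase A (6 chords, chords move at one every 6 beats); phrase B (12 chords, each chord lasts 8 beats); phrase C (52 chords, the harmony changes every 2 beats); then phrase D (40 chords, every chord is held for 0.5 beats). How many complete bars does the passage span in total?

A: 6 × 6 = 36 beats = 9 bars.
B: 12 × 8 = 96 beats = 24 bars.
C: 52 × 2 = 104 beats = 26 bars.
D: 40 × 0.5 = 20 beats = 5 bars.
Total: 9 + 24 + 26 + 5 = 64 bars.

64 bars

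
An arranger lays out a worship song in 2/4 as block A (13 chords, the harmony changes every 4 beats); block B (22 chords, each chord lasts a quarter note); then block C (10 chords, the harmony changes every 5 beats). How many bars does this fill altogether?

62 bars

A: 13 × 4 = 52 beats = 26 bars.
B: 22 × 1 = 22 beats = 11 bars.
C: 10 × 5 = 50 beats = 25 bars.
Total: 26 + 11 + 25 = 62 bars.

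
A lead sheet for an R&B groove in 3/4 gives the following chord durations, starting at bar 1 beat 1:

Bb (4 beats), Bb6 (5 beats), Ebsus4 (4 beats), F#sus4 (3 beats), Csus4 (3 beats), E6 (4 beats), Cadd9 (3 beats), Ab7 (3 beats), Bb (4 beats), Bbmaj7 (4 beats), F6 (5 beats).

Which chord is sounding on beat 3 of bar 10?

Bb

Beat 3 of bar 10 is beat (10−1)×3 + 3 = 30 overall.
Running totals: Bb ends at 4, Bb6 ends at 9, Ebsus4 ends at 13, F#sus4 ends at 16, Csus4 ends at 19, E6 ends at 23, Cadd9 ends at 26, Ab7 ends at 29, Bb ends at 33.
Beat 30 falls within Bb.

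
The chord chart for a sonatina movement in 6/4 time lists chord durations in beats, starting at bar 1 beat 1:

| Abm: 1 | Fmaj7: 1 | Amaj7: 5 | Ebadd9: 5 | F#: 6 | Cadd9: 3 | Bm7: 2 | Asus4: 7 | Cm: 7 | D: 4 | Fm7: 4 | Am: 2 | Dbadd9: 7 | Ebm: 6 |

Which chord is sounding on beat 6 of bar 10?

Beat 6 of bar 10 is beat (10−1)×6 + 6 = 60 overall.
Running totals: Abm ends at 1, Fmaj7 ends at 2, Amaj7 ends at 7, Ebadd9 ends at 12, F# ends at 18, Cadd9 ends at 21, Bm7 ends at 23, Asus4 ends at 30, Cm ends at 37, D ends at 41, Fm7 ends at 45, Am ends at 47, Dbadd9 ends at 54, Ebm ends at 60.
Beat 60 falls within Ebm.

Ebm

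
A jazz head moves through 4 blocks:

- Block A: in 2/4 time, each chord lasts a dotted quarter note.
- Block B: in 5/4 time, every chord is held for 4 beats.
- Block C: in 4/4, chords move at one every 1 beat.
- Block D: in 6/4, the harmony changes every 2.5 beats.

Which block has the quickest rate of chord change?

Block C

A: 2/1.5 = 4/3 chords/bar.
B: 5/4 = 1.25 chords/bar.
C: 4/1 = 4 chords/bar.
D: 6/2.5 = 2.4 chords/bar.
Fastest is C at 4 chords/bar.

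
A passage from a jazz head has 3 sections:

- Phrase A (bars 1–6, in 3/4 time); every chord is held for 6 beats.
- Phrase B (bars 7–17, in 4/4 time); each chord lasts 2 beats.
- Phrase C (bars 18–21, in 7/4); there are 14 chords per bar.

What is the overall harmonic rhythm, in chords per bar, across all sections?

27/7 chords per bar

A: 6 bars of 3 beats is 18 beats; at 6 beats each that's 3 chords.
B: 11 bars of 4 beats is 44 beats; at 2 beats each that's 22 chords.
C: 4 bars of 7 beats is 28 beats; at 0.5 beats each that's 56 chords.
Overall: 81 chords over 21 bars → 81/21 = 27/7 chords per bar.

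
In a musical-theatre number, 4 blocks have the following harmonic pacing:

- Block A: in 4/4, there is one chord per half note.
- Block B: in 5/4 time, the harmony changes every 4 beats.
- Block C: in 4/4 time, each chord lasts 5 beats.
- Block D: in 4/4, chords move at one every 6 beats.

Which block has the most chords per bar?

Block A

A: 4 beats/bar ÷ 2 beats/chord = 2 chords/bar.
B: 5 beats/bar ÷ 4 beats/chord = 1.25 chords/bar.
C: 4 beats/bar ÷ 5 beats/chord = 0.8 chords/bar.
D: 4 beats/bar ÷ 6 beats/chord = 2/3 chords/bar.
Fastest is A at 2 chords/bar.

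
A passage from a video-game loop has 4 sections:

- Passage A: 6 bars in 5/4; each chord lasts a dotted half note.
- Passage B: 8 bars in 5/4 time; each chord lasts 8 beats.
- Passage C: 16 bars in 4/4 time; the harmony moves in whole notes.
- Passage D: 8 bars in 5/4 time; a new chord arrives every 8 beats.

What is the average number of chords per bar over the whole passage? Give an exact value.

18/19 chords per bar

A: 6 × 5 = 30 beats ÷ 3 = 10 chords.
B: 8 × 5 = 40 beats ÷ 8 = 5 chords.
C: 16 × 4 = 64 beats ÷ 4 = 16 chords.
D: 8 × 5 = 40 beats ÷ 8 = 5 chords.
Overall: 36 chords over 38 bars → 36/38 = 18/19 chords per bar.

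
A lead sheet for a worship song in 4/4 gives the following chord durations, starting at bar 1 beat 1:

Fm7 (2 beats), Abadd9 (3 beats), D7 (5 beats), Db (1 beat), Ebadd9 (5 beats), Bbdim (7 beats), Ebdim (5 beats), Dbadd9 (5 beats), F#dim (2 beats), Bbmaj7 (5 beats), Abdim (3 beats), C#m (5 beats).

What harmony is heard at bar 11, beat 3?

Beat 3 of bar 11 is beat (11−1)×4 + 3 = 43 overall.
Running totals: Fm7 ends at 2, Abadd9 ends at 5, D7 ends at 10, Db ends at 11, Ebadd9 ends at 16, Bbdim ends at 23, Ebdim ends at 28, Dbadd9 ends at 33, F#dim ends at 35, Bbmaj7 ends at 40, Abdim ends at 43.
Beat 43 falls within Abdim.

Abdim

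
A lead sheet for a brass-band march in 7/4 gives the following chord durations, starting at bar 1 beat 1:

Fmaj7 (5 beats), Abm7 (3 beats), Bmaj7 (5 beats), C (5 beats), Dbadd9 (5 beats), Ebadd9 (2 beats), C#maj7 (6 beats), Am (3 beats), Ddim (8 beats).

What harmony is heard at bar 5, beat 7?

Beat 7 of bar 5 is beat (5−1)×7 + 7 = 35 overall.
Running totals: Fmaj7 ends at 5, Abm7 ends at 8, Bmaj7 ends at 13, C ends at 18, Dbadd9 ends at 23, Ebadd9 ends at 25, C#maj7 ends at 31, Am ends at 34, Ddim ends at 42.
Beat 35 falls within Ddim.

Ddim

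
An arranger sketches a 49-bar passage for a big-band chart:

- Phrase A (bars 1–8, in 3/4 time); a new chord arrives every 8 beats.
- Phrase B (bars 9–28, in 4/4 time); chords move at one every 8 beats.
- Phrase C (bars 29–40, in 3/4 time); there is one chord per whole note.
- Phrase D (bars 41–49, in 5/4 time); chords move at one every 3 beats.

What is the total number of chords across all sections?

A has 24 beats and chords last 8 each, so 3 chords.
B has 80 beats and chords last 8 each, so 10 chords.
C has 36 beats and chords last 4 each, so 9 chords.
D has 45 beats and chords last 3 each, so 15 chords.
Total: 3 + 10 + 9 + 15 = 37.

37 chords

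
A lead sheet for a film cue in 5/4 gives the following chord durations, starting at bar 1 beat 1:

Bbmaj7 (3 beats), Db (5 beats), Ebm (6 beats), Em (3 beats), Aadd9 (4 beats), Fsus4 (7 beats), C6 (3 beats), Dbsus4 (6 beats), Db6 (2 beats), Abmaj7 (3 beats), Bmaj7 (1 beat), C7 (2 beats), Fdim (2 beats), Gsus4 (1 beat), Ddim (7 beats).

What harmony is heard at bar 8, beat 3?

Beat 3 of bar 8 is beat (8−1)×5 + 3 = 38 overall.
Running totals: Bbmaj7 ends at 3, Db ends at 8, Ebm ends at 14, Em ends at 17, Aadd9 ends at 21, Fsus4 ends at 28, C6 ends at 31, Dbsus4 ends at 37, Db6 ends at 39.
Beat 38 falls within Db6.

Db6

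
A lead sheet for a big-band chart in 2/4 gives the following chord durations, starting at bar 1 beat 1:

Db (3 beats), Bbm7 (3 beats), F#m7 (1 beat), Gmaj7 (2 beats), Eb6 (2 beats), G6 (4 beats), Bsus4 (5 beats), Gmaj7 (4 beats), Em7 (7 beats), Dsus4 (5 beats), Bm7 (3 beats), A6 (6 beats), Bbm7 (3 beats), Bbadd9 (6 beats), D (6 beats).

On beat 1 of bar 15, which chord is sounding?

Beat 1 of bar 15 is beat (15−1)×2 + 1 = 29 overall.
Running totals: Db ends at 3, Bbm7 ends at 6, F#m7 ends at 7, Gmaj7 ends at 9, Eb6 ends at 11, G6 ends at 15, Bsus4 ends at 20, Gmaj7 ends at 24, Em7 ends at 31.
Beat 29 falls within Em7.

Em7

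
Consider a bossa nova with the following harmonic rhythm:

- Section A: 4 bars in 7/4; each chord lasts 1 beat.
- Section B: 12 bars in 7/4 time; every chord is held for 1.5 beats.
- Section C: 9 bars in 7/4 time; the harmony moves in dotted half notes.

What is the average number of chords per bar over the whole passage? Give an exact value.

A: 4 × 7 = 28 beats ÷ 1 = 28 chords.
B: 12 × 7 = 84 beats ÷ 1.5 = 56 chords.
C: 9 × 7 = 63 beats ÷ 3 = 21 chords.
Overall: 105 chords over 25 bars → 105/25 = 4.2 chords per bar.

4.2 chords per bar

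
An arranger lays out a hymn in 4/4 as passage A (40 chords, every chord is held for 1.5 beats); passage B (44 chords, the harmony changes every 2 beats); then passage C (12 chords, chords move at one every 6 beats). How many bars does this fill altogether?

A: 40 × 1.5 = 60 beats = 15 bars.
B: 44 × 2 = 88 beats = 22 bars.
C: 12 × 6 = 72 beats = 18 bars.
Total: 15 + 22 + 18 = 55 bars.

55 bars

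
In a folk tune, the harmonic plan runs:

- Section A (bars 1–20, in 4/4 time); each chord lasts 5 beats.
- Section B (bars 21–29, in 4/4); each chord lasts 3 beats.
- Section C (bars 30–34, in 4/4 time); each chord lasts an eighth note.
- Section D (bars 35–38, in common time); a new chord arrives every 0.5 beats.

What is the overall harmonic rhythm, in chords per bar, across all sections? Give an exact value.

A: 20 bars of 4 beats is 80 beats; at 5 beats each that's 16 chords.
B: 9 bars of 4 beats is 36 beats; at 3 beats each that's 12 chords.
C: 5 bars of 4 beats is 20 beats; at 0.5 beats each that's 40 chords.
D: 4 bars of 4 beats is 16 beats; at 0.5 beats each that's 32 chords.
Overall: 100 chords over 38 bars → 100/38 = 50/19 chords per bar.

50/19 chords per bar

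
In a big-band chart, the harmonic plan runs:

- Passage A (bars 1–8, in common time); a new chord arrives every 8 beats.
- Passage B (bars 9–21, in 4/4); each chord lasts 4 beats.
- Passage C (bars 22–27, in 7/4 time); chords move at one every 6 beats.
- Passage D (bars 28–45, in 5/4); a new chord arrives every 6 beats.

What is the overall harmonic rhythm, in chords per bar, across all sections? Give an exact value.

A: 8 bars of 4 beats is 32 beats; at 8 beats each that's 4 chords.
B: 13 bars of 4 beats is 52 beats; at 4 beats each that's 13 chords.
C: 6 bars of 7 beats is 42 beats; at 6 beats each that's 7 chords.
D: 18 bars of 5 beats is 90 beats; at 6 beats each that's 15 chords.
Overall: 39 chords over 45 bars → 39/45 = 13/15 chords per bar.

13/15 chords per bar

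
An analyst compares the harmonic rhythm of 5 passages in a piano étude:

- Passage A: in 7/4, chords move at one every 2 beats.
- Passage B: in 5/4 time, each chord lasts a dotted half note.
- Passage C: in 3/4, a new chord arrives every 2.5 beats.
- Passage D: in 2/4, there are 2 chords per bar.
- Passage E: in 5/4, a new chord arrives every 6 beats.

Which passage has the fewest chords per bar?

Passage E

A: each chord is 2 beats in 7/4, so 3.5 per bar.
B: each chord is 3 beats in 5/4, so 5/3 per bar.
C: each chord is 2.5 beats in 3/4, so 1.2 per bar.
D: each chord is 1 beat in 2/4, so 2 per bar.
E: each chord is 6 beats in 5/4, so 5/6 per bar.
Slowest is E at 5/6 chords/bar.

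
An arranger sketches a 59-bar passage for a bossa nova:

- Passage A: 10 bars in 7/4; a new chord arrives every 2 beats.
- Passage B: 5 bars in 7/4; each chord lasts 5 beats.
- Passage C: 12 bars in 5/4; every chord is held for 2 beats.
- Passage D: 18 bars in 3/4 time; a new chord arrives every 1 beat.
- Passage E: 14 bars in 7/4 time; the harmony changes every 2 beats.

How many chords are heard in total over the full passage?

175 chords

A: 10 bars × 7 beats = 70 beats; 2 beats/chord → 35 chords.
B: 5 bars × 7 beats = 35 beats; 5 beats/chord → 7 chords.
C: 12 bars × 5 beats = 60 beats; 2 beats/chord → 30 chords.
D: 18 bars × 3 beats = 54 beats; 1 beat/chord → 54 chords.
E: 14 bars × 7 beats = 98 beats; 2 beats/chord → 49 chords.
Total: 35 + 7 + 30 + 54 + 49 = 175.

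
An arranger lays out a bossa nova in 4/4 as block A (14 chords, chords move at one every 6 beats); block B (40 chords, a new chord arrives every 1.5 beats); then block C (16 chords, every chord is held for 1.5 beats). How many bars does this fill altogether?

42 bars

A: 14 × 6 = 84 beats = 21 bars.
B: 40 × 1.5 = 60 beats = 15 bars.
C: 16 × 1.5 = 24 beats = 6 bars.
Total: 21 + 15 + 6 = 42 bars.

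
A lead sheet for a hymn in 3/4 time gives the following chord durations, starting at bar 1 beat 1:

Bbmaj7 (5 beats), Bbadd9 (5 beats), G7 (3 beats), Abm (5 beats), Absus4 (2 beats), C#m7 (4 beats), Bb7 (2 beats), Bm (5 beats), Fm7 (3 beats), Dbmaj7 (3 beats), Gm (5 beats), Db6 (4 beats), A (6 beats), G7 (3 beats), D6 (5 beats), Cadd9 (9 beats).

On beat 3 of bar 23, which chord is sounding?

Beat 3 of bar 23 is beat (23−1)×3 + 3 = 69 overall.
Running totals: Bbmaj7 ends at 5, Bbadd9 ends at 10, G7 ends at 13, Abm ends at 18, Absus4 ends at 20, C#m7 ends at 24, Bb7 ends at 26, Bm ends at 31, Fm7 ends at 34, Dbmaj7 ends at 37, Gm ends at 42, Db6 ends at 46, A ends at 52, G7 ends at 55, D6 ends at 60, Cadd9 ends at 69.
Beat 69 falls within Cadd9.

Cadd9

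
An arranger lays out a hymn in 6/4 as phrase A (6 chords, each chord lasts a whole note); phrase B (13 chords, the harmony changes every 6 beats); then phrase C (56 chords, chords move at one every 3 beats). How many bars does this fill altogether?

45 bars

A: 6 × 4 = 24 beats = 4 bars.
B: 13 × 6 = 78 beats = 13 bars.
C: 56 × 3 = 168 beats = 28 bars.
Total: 4 + 13 + 28 = 45 bars.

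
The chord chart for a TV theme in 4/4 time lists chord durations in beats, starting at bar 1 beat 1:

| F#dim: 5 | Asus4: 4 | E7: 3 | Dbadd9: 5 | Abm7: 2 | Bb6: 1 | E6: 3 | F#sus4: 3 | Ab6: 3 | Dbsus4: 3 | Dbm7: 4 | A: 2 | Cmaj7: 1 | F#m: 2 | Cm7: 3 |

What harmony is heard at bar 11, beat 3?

Cm7

Beat 3 of bar 11 is beat (11−1)×4 + 3 = 43 overall.
Running totals: F#dim ends at 5, Asus4 ends at 9, E7 ends at 12, Dbadd9 ends at 17, Abm7 ends at 19, Bb6 ends at 20, E6 ends at 23, F#sus4 ends at 26, Ab6 ends at 29, Dbsus4 ends at 32, Dbm7 ends at 36, A ends at 38, Cmaj7 ends at 39, F#m ends at 41, Cm7 ends at 44.
Beat 43 falls within Cm7.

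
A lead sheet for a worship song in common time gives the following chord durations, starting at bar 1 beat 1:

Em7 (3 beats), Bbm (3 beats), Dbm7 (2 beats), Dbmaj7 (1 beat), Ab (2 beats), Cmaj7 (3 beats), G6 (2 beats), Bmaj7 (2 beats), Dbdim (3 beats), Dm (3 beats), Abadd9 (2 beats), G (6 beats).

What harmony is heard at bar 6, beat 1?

Dbdim

Beat 1 of bar 6 is beat (6−1)×4 + 1 = 21 overall.
Running totals: Em7 ends at 3, Bbm ends at 6, Dbm7 ends at 8, Dbmaj7 ends at 9, Ab ends at 11, Cmaj7 ends at 14, G6 ends at 16, Bmaj7 ends at 18, Dbdim ends at 21.
Beat 21 falls within Dbdim.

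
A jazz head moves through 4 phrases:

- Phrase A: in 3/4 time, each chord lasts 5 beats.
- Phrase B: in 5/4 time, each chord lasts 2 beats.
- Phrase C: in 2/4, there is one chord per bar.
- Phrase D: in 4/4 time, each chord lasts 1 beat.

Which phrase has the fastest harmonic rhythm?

Phrase D

A: each chord is 5 beats in 3/4, so 0.6 per bar.
B: each chord is 2 beats in 5/4, so 2.5 per bar.
C: each chord is 2 beats in 2/4, so 1 per bar.
D: each chord is 1 beat in 4/4, so 4 per bar.
Fastest is D at 4 chords/bar.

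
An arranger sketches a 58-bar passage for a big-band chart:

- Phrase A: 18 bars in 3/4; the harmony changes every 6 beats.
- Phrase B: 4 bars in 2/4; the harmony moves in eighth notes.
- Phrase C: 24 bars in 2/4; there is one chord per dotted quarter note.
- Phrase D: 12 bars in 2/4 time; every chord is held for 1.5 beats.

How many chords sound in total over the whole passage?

A has 54 beats and chords last 6 each, so 9 chords.
B has 8 beats and chords last 0.5 each, so 16 chords.
C has 48 beats and chords last 1.5 each, so 32 chords.
D has 24 beats and chords last 1.5 each, so 16 chords.
Total: 9 + 16 + 32 + 16 = 73.

73 chords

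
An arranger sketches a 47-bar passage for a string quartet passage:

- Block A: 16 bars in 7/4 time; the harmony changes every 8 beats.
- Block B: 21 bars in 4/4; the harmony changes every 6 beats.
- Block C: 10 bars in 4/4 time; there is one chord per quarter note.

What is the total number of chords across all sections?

A: 16·7 = 112 beats, 112/8 = 14 chords.
B: 21·4 = 84 beats, 84/6 = 14 chords.
C: 10·4 = 40 beats, 40/1 = 40 chords.
Total: 14 + 14 + 40 = 68.

68 chords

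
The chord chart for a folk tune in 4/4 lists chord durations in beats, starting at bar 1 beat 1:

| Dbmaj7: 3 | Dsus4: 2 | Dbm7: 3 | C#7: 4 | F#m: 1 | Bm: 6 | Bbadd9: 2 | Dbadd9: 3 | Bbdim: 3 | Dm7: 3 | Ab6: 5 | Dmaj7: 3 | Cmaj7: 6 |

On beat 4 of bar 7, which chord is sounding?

Beat 4 of bar 7 is beat (7−1)×4 + 4 = 28 overall.
Running totals: Dbmaj7 ends at 3, Dsus4 ends at 5, Dbm7 ends at 8, C#7 ends at 12, F#m ends at 13, Bm ends at 19, Bbadd9 ends at 21, Dbadd9 ends at 24, Bbdim ends at 27, Dm7 ends at 30.
Beat 28 falls within Dm7.

Dm7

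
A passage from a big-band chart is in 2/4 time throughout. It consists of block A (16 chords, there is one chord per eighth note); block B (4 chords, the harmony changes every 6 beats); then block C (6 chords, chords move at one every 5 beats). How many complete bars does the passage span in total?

A: 16 × 0.5 = 8 beats = 4 bars.
B: 4 × 6 = 24 beats = 12 bars.
C: 6 × 5 = 30 beats = 15 bars.
Total: 4 + 12 + 15 = 31 bars.

31 bars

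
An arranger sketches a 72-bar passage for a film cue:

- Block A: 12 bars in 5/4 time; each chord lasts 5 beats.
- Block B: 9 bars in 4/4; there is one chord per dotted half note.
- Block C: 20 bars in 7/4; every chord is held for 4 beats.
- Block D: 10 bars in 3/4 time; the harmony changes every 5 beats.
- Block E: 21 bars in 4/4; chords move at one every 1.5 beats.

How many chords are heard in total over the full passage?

A: 12 bars × 5 beats = 60 beats; 5 beats/chord → 12 chords.
B: 9 bars × 4 beats = 36 beats; 3 beats/chord → 12 chords.
C: 20 bars × 7 beats = 140 beats; 4 beats/chord → 35 chords.
D: 10 bars × 3 beats = 30 beats; 5 beats/chord → 6 chords.
E: 21 bars × 4 beats = 84 beats; 1.5 beats/chord → 56 chords.
Total: 12 + 12 + 35 + 6 + 56 = 121.

121 chords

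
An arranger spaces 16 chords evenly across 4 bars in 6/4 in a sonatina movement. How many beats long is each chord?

1.5 beats

4 bars × 6 beats/bar = 24 beats total.
24 beats ÷ 16 chords = 1.5 beats per chord.
(That is a dotted quarter note.)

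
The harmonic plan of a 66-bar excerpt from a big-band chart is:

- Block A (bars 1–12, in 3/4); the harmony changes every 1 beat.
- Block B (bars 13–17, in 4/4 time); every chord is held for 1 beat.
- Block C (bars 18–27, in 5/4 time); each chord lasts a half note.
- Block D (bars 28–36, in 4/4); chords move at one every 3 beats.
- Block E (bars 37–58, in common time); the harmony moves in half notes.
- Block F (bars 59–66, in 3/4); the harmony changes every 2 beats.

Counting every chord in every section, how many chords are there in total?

A has 36 beats and chords last 1 each, so 36 chords.
B has 20 beats and chords last 1 each, so 20 chords.
C has 50 beats and chords last 2 each, so 25 chords.
D has 36 beats and chords last 3 each, so 12 chords.
E has 88 beats and chords last 2 each, so 44 chords.
F has 24 beats and chords last 2 each, so 12 chords.
Total: 36 + 20 + 25 + 12 + 44 + 12 = 149.

149 chords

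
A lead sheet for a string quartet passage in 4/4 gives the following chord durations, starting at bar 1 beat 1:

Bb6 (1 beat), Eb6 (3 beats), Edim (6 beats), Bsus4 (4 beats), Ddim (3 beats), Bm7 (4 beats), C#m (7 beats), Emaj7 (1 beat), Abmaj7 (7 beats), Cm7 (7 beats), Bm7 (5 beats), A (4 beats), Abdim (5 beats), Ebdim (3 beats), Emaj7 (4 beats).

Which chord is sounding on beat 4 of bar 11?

Beat 4 of bar 11 is beat (11−1)×4 + 4 = 44 overall.
Running totals: Bb6 ends at 1, Eb6 ends at 4, Edim ends at 10, Bsus4 ends at 14, Ddim ends at 17, Bm7 ends at 21, C#m ends at 28, Emaj7 ends at 29, Abmaj7 ends at 36, Cm7 ends at 43, Bm7 ends at 48.
Beat 44 falls within Bm7.

Bm7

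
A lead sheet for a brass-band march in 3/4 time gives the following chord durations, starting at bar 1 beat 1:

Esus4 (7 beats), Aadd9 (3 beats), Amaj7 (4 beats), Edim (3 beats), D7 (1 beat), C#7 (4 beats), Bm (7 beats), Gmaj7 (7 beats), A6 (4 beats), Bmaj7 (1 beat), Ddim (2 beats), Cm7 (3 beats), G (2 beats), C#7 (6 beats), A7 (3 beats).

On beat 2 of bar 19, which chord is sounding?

Beat 2 of bar 19 is beat (19−1)×3 + 2 = 56 overall.
Running totals: Esus4 ends at 7, Aadd9 ends at 10, Amaj7 ends at 14, Edim ends at 17, D7 ends at 18, C#7 ends at 22, Bm ends at 29, Gmaj7 ends at 36, A6 ends at 40, Bmaj7 ends at 41, Ddim ends at 43, Cm7 ends at 46, G ends at 48, C#7 ends at 54, A7 ends at 57.
Beat 56 falls within A7.

A7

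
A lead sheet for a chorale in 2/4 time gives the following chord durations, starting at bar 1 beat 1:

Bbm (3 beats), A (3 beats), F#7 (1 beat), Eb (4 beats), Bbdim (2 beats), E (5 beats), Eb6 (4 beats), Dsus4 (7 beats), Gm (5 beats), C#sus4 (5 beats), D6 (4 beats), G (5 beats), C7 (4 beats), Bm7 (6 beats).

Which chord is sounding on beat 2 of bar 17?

Gm

Beat 2 of bar 17 is beat (17−1)×2 + 2 = 34 overall.
Running totals: Bbm ends at 3, A ends at 6, F#7 ends at 7, Eb ends at 11, Bbdim ends at 13, E ends at 18, Eb6 ends at 22, Dsus4 ends at 29, Gm ends at 34.
Beat 34 falls within Gm.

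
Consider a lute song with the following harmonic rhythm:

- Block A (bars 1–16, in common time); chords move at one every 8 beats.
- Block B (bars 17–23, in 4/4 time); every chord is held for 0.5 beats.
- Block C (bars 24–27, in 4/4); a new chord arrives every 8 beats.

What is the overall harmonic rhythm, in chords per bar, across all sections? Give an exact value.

22/9 chords per bar

A: 16 × 4 = 64 beats ÷ 8 = 8 chords.
B: 7 × 4 = 28 beats ÷ 0.5 = 56 chords.
C: 4 × 4 = 16 beats ÷ 8 = 2 chords.
Overall: 66 chords over 27 bars → 66/27 = 22/9 chords per bar.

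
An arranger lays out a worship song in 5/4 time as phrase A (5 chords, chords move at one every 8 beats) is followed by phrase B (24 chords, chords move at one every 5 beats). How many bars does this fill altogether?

32 bars

A: 5 × 8 = 40 beats = 8 bars.
B: 24 × 5 = 120 beats = 24 bars.
Total: 8 + 24 = 32 bars.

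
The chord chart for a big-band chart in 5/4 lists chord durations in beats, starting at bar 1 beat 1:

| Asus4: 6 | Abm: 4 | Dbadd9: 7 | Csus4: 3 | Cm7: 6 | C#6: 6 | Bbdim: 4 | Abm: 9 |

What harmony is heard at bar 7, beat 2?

Beat 2 of bar 7 is beat (7−1)×5 + 2 = 32 overall.
Running totals: Asus4 ends at 6, Abm ends at 10, Dbadd9 ends at 17, Csus4 ends at 20, Cm7 ends at 26, C#6 ends at 32.
Beat 32 falls within C#6.

C#6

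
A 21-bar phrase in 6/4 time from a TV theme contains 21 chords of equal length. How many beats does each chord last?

6 beats

21 bars × 6 beats/bar = 126 beats total.
126 beats ÷ 21 chords = 6 beats per chord.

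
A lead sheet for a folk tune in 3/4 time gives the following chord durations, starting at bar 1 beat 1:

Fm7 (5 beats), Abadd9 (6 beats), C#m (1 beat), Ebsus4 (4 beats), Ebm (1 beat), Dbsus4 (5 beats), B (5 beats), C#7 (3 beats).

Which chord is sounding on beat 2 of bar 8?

Beat 2 of bar 8 is beat (8−1)×3 + 2 = 23 overall.
Running totals: Fm7 ends at 5, Abadd9 ends at 11, C#m ends at 12, Ebsus4 ends at 16, Ebm ends at 17, Dbsus4 ends at 22, B ends at 27.
Beat 23 falls within B.

B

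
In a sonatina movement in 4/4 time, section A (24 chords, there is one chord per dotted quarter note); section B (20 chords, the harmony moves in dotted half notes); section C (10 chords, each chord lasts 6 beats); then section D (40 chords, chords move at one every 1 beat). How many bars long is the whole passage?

49 bars

A: 24 × 1.5 = 36 beats = 9 bars.
B: 20 × 3 = 60 beats = 15 bars.
C: 10 × 6 = 60 beats = 15 bars.
D: 40 × 1 = 40 beats = 10 bars.
Total: 9 + 15 + 15 + 10 = 49 bars.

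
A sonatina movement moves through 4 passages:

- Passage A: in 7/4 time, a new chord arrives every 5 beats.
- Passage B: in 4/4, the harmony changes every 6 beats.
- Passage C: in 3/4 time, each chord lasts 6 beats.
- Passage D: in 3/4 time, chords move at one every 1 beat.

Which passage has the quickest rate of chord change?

Passage D

A: each chord is 5 beats in 7/4, so 1.4 per bar.
B: each chord is 6 beats in 4/4, so 2/3 per bar.
C: each chord is 6 beats in 3/4, so 0.5 per bar.
D: each chord is 1 beat in 3/4, so 3 per bar.
Fastest is D at 3 chords/bar.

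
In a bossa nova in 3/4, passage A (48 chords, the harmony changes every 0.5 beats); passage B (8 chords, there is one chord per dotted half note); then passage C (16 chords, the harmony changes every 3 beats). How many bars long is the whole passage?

32 bars

A: 48 × 0.5 = 24 beats = 8 bars.
B: 8 × 3 = 24 beats = 8 bars.
C: 16 × 3 = 48 beats = 16 bars.
Total: 8 + 8 + 16 = 32 bars.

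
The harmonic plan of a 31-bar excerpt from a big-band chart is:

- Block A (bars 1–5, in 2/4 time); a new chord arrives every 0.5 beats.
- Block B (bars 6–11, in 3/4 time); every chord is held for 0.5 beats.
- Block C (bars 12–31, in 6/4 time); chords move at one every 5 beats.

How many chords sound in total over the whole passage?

A has 10 beats and chords last 0.5 each, so 20 chords.
B has 18 beats and chords last 0.5 each, so 36 chords.
C has 120 beats and chords last 5 each, so 24 chords.
Total: 20 + 36 + 24 = 80.

80 chords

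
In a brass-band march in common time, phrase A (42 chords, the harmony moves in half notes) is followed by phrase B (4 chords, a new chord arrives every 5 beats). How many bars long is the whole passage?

A: 42 × 2 = 84 beats = 21 bars.
B: 4 × 5 = 20 beats = 5 bars.
Total: 21 + 5 = 26 bars.

26 bars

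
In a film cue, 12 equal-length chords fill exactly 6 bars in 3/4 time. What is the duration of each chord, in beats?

6 bars × 3 beats/bar = 18 beats total.
18 beats ÷ 12 chords = 1.5 beats per chord.
(That is a dotted quarter note.)

1.5 beats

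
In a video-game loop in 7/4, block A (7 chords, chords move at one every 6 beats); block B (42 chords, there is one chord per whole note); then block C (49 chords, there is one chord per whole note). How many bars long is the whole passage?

58 bars

A: 7 × 6 = 42 beats = 6 bars.
B: 42 × 4 = 168 beats = 24 bars.
C: 49 × 4 = 196 beats = 28 bars.
Total: 6 + 24 + 28 = 58 bars.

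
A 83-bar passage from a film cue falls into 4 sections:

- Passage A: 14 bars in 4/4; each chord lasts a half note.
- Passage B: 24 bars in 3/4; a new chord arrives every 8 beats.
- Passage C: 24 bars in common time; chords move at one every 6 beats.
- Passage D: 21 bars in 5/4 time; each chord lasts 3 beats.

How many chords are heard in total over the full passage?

A has 56 beats and chords last 2 each, so 28 chords.
B has 72 beats and chords last 8 each, so 9 chords.
C has 96 beats and chords last 6 each, so 16 chords.
D has 105 beats and chords last 3 each, so 35 chords.
Total: 28 + 9 + 16 + 35 = 88.

88 chords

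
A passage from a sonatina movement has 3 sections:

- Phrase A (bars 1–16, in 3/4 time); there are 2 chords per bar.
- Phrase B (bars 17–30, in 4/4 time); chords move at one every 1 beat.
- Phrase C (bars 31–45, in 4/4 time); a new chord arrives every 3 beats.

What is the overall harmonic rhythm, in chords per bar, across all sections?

A: 16 × 3 = 48 beats ÷ 1.5 = 32 chords.
B: 14 × 4 = 56 beats ÷ 1 = 56 chords.
C: 15 × 4 = 60 beats ÷ 3 = 20 chords.
Overall: 108 chords over 45 bars → 108/45 = 2.4 chords per bar.

2.4 chords per bar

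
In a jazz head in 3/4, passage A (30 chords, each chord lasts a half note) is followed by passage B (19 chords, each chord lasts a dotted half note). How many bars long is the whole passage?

A: 30 × 2 = 60 beats = 20 bars.
B: 19 × 3 = 57 beats = 19 bars.
Total: 20 + 19 = 39 bars.

39 bars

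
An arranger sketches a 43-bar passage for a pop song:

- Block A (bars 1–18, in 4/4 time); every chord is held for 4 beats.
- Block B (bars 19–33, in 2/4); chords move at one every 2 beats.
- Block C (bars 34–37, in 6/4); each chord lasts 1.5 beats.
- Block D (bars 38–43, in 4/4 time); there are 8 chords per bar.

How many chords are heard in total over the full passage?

A: 18·4 = 72 beats, 72/4 = 18 chords.
B: 15·2 = 30 beats, 30/2 = 15 chords.
C: 4·6 = 24 beats, 24/1.5 = 16 chords.
D: 6·4 = 24 beats, 24/0.5 = 48 chords.
Total: 18 + 15 + 16 + 48 = 97.

97 chords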